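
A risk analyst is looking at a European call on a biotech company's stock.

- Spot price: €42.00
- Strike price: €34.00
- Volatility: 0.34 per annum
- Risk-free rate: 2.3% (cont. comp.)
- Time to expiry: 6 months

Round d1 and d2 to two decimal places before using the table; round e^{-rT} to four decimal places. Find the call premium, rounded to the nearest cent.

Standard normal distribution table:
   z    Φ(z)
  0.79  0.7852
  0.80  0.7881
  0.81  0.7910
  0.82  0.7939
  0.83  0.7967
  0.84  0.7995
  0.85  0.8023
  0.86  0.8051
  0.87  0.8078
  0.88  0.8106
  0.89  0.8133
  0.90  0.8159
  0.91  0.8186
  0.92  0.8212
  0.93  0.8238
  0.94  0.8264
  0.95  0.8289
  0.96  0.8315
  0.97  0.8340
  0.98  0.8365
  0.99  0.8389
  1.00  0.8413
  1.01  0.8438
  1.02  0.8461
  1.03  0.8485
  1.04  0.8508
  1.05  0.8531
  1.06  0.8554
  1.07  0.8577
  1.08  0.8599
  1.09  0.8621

σ√T = 0.34 × 0.7071 = 0.2404
d₁ = [ln(42/34) + (0.023 + 0.34²/2)·0.5] / 0.2404 = [0.2113 + 0.0404] / 0.2404 = 1.0470 ⇒ 1.05
d₂ = d₁ − σ√T = 1.0470 − 0.2404 = 0.8066 ⇒ 0.81
e^(−rT) = e^(−0.023·0.5) = 0.9886
N(d₁) = N(1.05) = 0.8531;  N(d₂) = N(0.81) = 0.7910
C = 42·0.8531 − 34·0.9886·0.7910 = 35.8302 − 26.5874 = 9.2428

€9.24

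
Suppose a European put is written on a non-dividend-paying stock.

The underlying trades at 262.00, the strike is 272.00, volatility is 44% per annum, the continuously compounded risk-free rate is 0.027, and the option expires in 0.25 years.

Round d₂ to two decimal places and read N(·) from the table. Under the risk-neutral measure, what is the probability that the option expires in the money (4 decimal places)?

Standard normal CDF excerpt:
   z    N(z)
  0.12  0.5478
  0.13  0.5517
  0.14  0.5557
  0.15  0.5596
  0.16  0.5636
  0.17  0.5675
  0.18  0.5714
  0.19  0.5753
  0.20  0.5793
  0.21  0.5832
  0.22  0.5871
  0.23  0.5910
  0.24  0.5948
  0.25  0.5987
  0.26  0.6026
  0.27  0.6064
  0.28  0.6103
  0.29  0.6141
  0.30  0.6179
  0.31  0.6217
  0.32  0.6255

T = 0.25;  σ√T = 0.2200
d₁ = [ln(262/272) + (0.027 + 0.44²/2)·0.25] / 0.2200 = [-0.0375 + 0.0309] / 0.2200 = -0.0296 ≈ -0.03
d₂ = d₁ − σ√T = -0.0296 − 0.2200 = -0.2496 ≈ -0.25
Risk-neutral Pr[S_T < K] = N(−d₂) = N(0.25) = 0.5987

0.5987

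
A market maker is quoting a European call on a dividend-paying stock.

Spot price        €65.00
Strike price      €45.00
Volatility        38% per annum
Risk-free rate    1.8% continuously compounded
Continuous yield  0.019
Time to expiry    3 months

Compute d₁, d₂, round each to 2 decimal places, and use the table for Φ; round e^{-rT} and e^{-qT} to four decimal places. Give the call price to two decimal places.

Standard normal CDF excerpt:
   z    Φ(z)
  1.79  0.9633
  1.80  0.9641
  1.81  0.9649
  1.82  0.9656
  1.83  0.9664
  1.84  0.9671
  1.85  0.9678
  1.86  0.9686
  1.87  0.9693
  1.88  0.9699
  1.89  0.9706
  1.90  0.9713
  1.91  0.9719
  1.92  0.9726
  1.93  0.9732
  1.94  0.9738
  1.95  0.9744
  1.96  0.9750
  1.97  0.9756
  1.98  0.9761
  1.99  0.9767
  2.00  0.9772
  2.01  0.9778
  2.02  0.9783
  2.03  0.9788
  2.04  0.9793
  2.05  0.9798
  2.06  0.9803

σ√T = 0.38·√0.25 = 0.1900
ln(S/K) + (r − q + σ²/2)T = ln(65/45) + (0.018 − 0.019 + 0.38²/2)·0.25 = 0.3677 + 0.0178 = 0.3855
d₁ = 0.3855 / 0.1900 = 2.0291 ≈ 2.03
d₂ = d₁ − σ√T = 2.0291 − 0.1900 = 1.8391 ≈ 1.84
exp(−qT) = exp(−0.019·0.25) = 0.9953;  exp(−rT) = exp(−0.018·0.25) = 0.9955
N(d₁) = N(2.03) = 0.9788;  N(d₂) = N(1.84) = 0.9671
C = 65·0.9953·0.9788 − 45·0.9955·0.9671 = 63.3230 − 43.3237 = 19.9993

€20.00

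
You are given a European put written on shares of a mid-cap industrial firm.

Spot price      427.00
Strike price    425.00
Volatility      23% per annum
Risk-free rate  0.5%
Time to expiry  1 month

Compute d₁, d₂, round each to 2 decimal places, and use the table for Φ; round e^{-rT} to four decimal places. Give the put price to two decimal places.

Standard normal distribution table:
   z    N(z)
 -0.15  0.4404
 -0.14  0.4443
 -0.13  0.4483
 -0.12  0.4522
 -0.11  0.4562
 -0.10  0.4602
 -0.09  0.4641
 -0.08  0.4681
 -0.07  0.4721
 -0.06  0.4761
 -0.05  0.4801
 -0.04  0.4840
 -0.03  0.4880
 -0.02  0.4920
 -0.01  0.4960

T = 0.08333;  σ√T = 0.0664
ln(S/K) + (r + σ²/2)T = ln(427/425) + (0.005 + 0.23²/2)·0.08333 = 0.0047 + 0.0026 = 0.0073
d₁ = 0.0073 / 0.0664 = 0.1102 → 0.11
d₂ = d₁ − σ√T = 0.1102 − 0.0664 = 0.0438 → 0.04
exp(−rT) = exp(−0.005·0.08333) = 0.9996
N(−d₂) = N(-0.04) = 0.4840;  N(−d₁) = N(-0.11) = 0.4562
P = 425·0.9996·0.4840 − 427·0.4562 = 205.6177 − 194.7974 = 10.8203

10.82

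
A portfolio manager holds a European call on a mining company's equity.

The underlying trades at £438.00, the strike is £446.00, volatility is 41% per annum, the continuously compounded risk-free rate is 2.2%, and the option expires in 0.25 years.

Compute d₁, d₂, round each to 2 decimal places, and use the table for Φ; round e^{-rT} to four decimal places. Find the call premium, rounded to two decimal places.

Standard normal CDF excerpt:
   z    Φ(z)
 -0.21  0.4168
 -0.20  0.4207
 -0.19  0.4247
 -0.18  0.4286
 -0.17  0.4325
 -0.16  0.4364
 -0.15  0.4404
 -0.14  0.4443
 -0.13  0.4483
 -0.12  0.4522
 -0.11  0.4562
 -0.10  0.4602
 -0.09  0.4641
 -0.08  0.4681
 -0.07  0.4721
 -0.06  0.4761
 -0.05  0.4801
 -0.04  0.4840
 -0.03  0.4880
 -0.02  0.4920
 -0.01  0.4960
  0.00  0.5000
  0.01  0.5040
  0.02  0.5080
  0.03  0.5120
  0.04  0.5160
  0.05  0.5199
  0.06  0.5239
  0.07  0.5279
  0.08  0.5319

T = 0.25;  σ√T = 0.2050
ln(S/K) + (r + σ²/2)T = ln(438/446) + (0.022 + 0.41²/2)·0.25 = -0.0181 + 0.0265 = 0.0084
d₁ = 0.0084 / 0.2050 = 0.0410 which rounds to 0.04
d₂ = d₁ − σ√T = 0.0410 − 0.2050 = -0.1640 which rounds to -0.16
exp(−rT) = exp(−0.022·0.25) = 0.9945
N(d₁) = N(0.04) = 0.5160;  N(d₂) = N(-0.16) = 0.4364
C = 438·0.5160 − 446·0.9945·0.4364 = 226.0080 − 193.5639 = 32.4441

£32.44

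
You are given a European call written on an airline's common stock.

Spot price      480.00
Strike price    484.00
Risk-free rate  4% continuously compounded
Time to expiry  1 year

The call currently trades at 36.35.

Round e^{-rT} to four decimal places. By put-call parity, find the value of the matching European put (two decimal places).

e^(−rT) = e^(−0.04·1) = 0.9608
Put-call parity: C − P = S − K·e^(−rT) = 480 − 484·0.9608 = 480 − 465.0272 = 14.9728
P = C − (C − P) = 36.35 − (14.9728) = 21.3772

21.38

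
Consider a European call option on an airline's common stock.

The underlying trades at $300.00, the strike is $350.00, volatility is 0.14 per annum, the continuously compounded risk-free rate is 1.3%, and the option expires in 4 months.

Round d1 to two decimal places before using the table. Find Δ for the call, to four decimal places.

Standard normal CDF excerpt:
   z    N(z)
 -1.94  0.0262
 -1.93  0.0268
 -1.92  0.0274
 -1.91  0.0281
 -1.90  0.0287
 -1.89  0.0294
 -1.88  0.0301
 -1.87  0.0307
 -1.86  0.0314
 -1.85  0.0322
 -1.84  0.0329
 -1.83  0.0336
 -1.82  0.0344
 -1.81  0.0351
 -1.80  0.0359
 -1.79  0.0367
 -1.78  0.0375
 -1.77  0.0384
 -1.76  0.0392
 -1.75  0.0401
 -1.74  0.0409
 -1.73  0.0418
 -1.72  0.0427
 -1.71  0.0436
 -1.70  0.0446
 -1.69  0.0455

σ√T = 0.14 × 0.5774 = 0.0808
d₁ = [ln(300/350) + (0.013 + ½·0.14²)·0.3333] / (σ√T) = (-0.1542 + 0.0076) / 0.0808 = -1.8131 ≈ -1.81
N(d₁) = N(-1.81) = 0.0351
Δ_call = N(d₁) = 0.0351

0.0351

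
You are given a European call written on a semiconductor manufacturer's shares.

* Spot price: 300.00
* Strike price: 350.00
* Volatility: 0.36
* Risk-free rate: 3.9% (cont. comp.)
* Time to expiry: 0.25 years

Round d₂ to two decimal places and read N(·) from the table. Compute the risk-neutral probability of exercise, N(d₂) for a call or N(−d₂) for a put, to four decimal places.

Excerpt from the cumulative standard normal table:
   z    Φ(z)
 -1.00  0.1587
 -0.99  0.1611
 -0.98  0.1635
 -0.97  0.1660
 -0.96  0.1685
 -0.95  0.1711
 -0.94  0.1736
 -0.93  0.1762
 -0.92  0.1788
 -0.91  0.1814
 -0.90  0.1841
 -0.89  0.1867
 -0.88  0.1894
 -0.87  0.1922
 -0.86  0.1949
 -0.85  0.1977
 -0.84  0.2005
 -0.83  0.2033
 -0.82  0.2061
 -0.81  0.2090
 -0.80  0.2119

0.1867

T = 0.25;  σ√T = 0.1800
d₁ = [ln(300/350) + (0.039 + 0.36²/2)·0.25] / 0.1800 = [-0.1542 + 0.0260] / 0.1800 = -0.7122 → -0.71
d₂ = d₁ − σ√T = -0.7122 − 0.1800 = -0.8922 → -0.89
Pr(exercise) under Q = N(d₂) = 0.1867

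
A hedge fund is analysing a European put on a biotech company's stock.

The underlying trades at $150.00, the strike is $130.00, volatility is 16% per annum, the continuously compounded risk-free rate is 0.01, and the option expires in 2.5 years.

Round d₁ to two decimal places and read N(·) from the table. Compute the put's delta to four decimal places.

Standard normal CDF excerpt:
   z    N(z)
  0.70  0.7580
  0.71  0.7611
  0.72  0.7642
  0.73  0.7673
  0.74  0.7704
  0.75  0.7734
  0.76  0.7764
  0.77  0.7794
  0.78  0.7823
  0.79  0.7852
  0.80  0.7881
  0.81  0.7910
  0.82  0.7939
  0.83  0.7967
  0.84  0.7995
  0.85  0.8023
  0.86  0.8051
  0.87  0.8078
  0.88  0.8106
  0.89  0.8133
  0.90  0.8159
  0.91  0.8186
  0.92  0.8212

T = 2.5;  σ√T = 0.2530
ln(S/K) + (r + σ²/2)T = ln(150/130) + (0.01 + 0.16²/2)·2.5 = 0.1431 + 0.0570 = 0.2001
d₁ = 0.2001 / 0.2530 = 0.7910 → 0.79
N(d₁) = N(0.79) = 0.7852
Δ_put = N(d₁) − 1 = 0.7852 − 1 = -0.2148

-0.2148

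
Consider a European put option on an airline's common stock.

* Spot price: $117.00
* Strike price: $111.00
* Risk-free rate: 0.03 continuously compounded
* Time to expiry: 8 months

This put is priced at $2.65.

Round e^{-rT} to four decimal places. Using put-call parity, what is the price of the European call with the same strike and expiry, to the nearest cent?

e^(−rT) = e^(−0.03·0.6667) = 0.9802
Put-call parity: C − P = S − K·e^(−rT) = 117 − 111·0.9802 = 117 − 108.8022 = 8.1978
C = P + (C − P) = 2.65 + (8.1978) = 10.8478

$10.85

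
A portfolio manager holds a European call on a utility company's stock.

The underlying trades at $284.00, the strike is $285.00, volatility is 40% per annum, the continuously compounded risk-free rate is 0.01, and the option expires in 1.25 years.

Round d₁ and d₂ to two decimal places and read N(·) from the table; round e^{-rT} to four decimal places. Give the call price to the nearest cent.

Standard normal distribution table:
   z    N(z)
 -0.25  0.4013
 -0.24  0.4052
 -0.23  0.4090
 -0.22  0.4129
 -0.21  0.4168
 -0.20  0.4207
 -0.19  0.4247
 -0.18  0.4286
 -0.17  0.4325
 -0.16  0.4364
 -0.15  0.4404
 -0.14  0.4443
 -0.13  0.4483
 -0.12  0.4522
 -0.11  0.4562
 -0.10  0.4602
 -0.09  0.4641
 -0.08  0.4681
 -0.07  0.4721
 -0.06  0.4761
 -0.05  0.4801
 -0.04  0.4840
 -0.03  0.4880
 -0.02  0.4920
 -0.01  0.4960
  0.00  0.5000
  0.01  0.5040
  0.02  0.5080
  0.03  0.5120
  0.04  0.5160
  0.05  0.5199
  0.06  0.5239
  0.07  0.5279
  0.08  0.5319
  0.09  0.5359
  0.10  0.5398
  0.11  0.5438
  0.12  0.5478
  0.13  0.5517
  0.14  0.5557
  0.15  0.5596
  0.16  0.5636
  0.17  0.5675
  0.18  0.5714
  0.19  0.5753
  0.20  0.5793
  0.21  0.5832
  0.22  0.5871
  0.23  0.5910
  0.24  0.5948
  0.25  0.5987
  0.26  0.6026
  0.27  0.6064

$50.51

σ√T = 0.4·√1.25 = 0.4472
d₁ = [ln(284/285) + (0.01 + 0.4²/2)·1.25] / 0.4472 = [-0.0035 + 0.1125] / 0.4472 = 0.2437 ≈ 0.24
d₂ = d₁ − σ√T = 0.2437 − 0.4472 = -0.2035 ≈ -0.20
e^(−rT) = e^(−0.01·1.25) = 0.9876
N(d₁) = N(0.24) = 0.5948;  N(d₂) = N(-0.20) = 0.4207
C = 284·0.5948 − 285·0.9876·0.4207 = 168.9232 − 118.4127 = 50.5105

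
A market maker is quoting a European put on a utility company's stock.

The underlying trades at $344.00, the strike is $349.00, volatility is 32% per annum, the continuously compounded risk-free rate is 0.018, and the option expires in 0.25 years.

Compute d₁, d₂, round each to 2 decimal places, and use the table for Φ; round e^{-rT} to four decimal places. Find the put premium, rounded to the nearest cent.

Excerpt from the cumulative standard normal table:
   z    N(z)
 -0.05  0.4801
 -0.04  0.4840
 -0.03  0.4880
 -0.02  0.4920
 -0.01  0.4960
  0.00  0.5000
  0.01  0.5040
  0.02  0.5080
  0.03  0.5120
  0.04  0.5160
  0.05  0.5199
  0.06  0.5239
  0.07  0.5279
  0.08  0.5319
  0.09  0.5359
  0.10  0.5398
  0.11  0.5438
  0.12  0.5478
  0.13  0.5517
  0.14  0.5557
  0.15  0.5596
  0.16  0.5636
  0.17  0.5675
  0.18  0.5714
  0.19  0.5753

σ√T = 0.32 × 0.5000 = 0.1600
d₁ = [ln(344/349) + (0.018 + 0.32²/2)·0.25] / 0.1600 = [-0.0144 + 0.0173] / 0.1600 = 0.0179 → 0.02
d₂ = d₁ − σ√T = 0.0179 − 0.1600 = -0.1421 → -0.14
e^(−rT) = e^(−0.018·0.25) = 0.9955
P = 349·0.9955·N(0.14) − 344·N(-0.02) = 349·0.9955·0.5557 − 344·0.4920 = 193.0666 − 169.2480 = 23.8186

$23.82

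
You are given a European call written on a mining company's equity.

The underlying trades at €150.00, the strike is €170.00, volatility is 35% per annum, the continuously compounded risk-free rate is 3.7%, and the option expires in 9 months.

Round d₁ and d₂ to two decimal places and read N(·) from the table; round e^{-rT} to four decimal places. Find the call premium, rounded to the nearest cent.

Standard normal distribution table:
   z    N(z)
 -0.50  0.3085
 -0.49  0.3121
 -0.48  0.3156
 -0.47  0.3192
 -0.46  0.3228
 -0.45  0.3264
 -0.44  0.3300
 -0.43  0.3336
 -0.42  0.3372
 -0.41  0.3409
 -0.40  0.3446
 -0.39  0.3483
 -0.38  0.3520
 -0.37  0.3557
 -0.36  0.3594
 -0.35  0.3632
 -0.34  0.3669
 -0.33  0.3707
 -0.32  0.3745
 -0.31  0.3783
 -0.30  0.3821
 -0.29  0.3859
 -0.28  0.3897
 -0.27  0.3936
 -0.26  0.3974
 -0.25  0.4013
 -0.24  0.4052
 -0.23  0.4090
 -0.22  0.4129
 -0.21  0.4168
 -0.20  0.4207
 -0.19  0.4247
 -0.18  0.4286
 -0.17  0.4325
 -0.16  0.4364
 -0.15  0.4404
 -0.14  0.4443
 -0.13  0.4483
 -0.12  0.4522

€12.10

σ√T = 0.35·√0.75 = 0.3031
d₁ = [ln(150/170) + (0.037 + 0.35²/2)·0.75] / 0.3031 = [-0.1252 + 0.0737] / 0.3031 = -0.1698 ⇒ -0.17
d₂ = d₁ − σ√T = -0.1698 − 0.3031 = -0.4729 ⇒ -0.47
exp(−rT) = exp(−0.037·0.75) = 0.9726
N(d₁) = N(-0.17) = 0.4325;  N(d₂) = N(-0.47) = 0.3192
C = 150·0.4325 − 170·0.9726·0.3192 = 64.8750 − 52.7772 = 12.0978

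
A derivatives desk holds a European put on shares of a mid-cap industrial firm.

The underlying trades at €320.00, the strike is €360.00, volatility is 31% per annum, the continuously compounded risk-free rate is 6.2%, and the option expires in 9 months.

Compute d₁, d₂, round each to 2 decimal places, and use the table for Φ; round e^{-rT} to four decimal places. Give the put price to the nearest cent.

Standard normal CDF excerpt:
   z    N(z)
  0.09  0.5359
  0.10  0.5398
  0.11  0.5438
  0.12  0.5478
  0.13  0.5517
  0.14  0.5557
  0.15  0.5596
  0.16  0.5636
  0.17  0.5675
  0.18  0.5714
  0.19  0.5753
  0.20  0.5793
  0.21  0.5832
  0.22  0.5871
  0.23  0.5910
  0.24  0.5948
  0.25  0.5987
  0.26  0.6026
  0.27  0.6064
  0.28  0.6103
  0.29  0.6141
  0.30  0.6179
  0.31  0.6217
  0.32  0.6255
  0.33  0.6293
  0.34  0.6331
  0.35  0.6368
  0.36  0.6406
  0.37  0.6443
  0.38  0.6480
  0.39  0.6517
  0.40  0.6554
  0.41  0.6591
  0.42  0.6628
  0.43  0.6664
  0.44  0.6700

€48.69

σ√T = 0.31·√0.75 = 0.2685
d₁ = [ln(320/360) + (0.062 + 0.31²/2)·0.75] / 0.2685 = [-0.1178 + 0.0825] / 0.2685 = -0.1313 ⇒ -0.13
d₂ = d₁ − σ√T = -0.1313 − 0.2685 = -0.3998 ⇒ -0.40
e^(−rT) = e^(−0.062·0.75) = 0.9546
N(−d₂) = N(0.40) = 0.6554;  N(−d₁) = N(0.13) = 0.5517
P = 360·0.9546·0.6554 − 320·0.5517 = 225.2321 − 176.5440 = 48.6881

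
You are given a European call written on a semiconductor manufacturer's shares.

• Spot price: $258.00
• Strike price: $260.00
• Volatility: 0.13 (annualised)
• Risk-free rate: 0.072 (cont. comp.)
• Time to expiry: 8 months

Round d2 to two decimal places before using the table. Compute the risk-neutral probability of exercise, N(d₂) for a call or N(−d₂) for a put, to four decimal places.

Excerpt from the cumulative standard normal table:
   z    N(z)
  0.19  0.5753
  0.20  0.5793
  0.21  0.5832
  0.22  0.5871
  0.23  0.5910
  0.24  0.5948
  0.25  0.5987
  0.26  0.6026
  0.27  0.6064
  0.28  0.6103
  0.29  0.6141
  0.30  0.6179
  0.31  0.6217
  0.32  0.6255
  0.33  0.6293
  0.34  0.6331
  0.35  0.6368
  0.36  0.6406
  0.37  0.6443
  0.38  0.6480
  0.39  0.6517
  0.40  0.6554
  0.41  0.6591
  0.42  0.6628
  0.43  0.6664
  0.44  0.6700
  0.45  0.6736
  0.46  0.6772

0.6293

σ√T = 0.13·√0.6667 = 0.1061
d₁ = [ln(258/260) + (0.072 + 0.13²/2)·0.6667] / 0.1061 = [-0.0077 + 0.0536] / 0.1061 = 0.4325 → 0.43
d₂ = d₁ − σ√T = 0.4325 − 0.1061 = 0.3264 → 0.33
Risk-neutral Pr[S_T > K] = N(d₂) = N(0.33) = 0.6293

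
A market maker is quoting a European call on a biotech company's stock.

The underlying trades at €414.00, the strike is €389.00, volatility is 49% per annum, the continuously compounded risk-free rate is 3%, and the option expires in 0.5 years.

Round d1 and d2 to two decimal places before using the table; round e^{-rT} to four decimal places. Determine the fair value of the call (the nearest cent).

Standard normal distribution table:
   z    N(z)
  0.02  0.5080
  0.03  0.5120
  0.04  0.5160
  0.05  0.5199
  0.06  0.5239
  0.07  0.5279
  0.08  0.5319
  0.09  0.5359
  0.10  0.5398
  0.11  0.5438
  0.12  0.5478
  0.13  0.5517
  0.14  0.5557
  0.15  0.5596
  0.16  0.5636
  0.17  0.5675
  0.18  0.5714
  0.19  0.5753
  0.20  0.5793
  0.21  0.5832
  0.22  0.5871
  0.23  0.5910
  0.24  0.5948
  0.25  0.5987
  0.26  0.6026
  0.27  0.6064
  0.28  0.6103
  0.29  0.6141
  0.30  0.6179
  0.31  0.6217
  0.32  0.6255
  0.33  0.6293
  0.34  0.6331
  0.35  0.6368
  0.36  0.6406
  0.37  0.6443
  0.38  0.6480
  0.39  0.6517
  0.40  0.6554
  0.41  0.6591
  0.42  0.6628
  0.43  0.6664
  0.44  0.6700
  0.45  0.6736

σ√T = 0.49·√0.5 = 0.3465
d₁ = [ln(414/389) + (0.03 + ½·0.49²)·0.5] / (σ√T) = (0.0623 + 0.0750) / 0.3465 = 0.3963 ⇒ 0.40
d₂ = 0.3963 − 0.3465 = 0.0498 ⇒ 0.05
e^(−rT) = e^(−0.03·0.5) = 0.9851
N(d₁) = N(0.40) = 0.6554;  N(d₂) = N(0.05) = 0.5199
C = 414·0.6554 − 389·0.9851·0.5199 = 271.3356 − 199.2277 = 72.1079

€72.11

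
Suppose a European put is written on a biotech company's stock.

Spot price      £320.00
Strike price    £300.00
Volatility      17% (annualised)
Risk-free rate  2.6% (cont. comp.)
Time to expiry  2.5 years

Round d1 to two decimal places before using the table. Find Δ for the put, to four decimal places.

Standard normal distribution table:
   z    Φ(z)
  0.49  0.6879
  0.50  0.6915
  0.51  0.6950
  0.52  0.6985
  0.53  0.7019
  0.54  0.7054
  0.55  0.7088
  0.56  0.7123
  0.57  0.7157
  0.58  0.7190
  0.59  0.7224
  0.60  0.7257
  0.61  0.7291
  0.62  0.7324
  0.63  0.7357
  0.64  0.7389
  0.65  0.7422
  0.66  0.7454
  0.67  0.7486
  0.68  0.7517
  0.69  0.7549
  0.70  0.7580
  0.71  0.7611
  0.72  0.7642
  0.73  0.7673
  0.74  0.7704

T = 2.5;  σ√T = 0.2688
d₁ = [ln(320/300) + (0.026 + ½·0.17²)·2.5] / (σ√T) = (0.0645 + 0.1011) / 0.2688 = 0.6163 ⇒ 0.62
N(d₁) = N(0.62) = 0.7324
Δ_put = N(d₁) − 1 = 0.7324 − 1 = -0.2676

-0.2676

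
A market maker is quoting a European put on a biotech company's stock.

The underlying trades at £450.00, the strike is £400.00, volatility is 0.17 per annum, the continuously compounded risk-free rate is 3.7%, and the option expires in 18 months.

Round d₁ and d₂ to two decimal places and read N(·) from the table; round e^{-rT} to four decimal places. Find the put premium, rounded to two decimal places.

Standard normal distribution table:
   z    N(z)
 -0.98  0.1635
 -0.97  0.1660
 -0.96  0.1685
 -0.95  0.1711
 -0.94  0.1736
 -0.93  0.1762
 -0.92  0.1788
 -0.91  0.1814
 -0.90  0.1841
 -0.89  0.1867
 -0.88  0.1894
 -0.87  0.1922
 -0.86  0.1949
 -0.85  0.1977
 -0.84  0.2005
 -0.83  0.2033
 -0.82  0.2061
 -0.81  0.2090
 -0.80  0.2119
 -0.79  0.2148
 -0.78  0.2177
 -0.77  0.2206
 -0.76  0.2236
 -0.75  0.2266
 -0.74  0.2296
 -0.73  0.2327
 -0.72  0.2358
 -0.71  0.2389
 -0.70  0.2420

£9.93

T = 1.5;  σ√T = 0.2082
d₁ = [ln(450/400) + (0.037 + ½·0.17²)·1.5] / (σ√T) = (0.1178 + 0.0772) / 0.2082 = 0.9364 ⇒ 0.94
d₂ = 0.9364 − 0.2082 = 0.7282 ⇒ 0.73
e^(−rT) = e^(−0.037·1.5) = 0.9460
N(−d₂) = N(-0.73) = 0.2327;  N(−d₁) = N(-0.94) = 0.1736
P = 400·0.9460·0.2327 − 450·0.1736 = 88.0537 − 78.1200 = 9.9337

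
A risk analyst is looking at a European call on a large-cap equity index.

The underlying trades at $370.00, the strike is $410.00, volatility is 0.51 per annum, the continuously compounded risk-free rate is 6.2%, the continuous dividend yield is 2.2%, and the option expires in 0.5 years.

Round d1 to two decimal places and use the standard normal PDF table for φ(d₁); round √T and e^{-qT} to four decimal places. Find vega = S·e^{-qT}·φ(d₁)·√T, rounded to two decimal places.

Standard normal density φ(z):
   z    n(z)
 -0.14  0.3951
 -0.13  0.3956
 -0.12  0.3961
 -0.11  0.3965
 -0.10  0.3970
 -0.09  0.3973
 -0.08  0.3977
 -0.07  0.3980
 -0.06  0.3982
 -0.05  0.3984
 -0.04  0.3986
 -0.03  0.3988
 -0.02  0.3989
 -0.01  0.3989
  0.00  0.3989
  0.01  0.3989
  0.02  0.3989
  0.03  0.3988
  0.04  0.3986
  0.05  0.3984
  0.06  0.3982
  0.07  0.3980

103.10

σ√T = 0.51 × 0.7071 = 0.3606
d₁ = [ln(370/410) + (0.062 − 0.022 + 0.51²/2)·0.5] / 0.3606 = [-0.1027 + 0.0850] / 0.3606 = -0.0489 → -0.05
√T = √0.5 = 0.7071
φ(d₁) = φ(-0.05) = 0.3984
exp(−qT) = exp(−0.022·0.5) = 0.9891
vega = S·exp(−qT)·φ(d₁)·√T = 370·0.9891·0.3984·0.7071 = 103.0961
(Call and put vega coincide under Black-Scholes.)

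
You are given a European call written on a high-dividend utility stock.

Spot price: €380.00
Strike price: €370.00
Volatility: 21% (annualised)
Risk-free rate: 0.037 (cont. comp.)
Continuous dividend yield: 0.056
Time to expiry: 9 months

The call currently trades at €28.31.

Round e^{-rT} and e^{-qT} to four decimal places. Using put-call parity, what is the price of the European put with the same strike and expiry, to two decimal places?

€23.79

e^(−qT) = e^(−0.056·0.75) = 0.9589;  e^(−rT) = e^(−0.037·0.75) = 0.9726
Put-call parity: C − P = S·e^(−qT) − K·e^(−rT) = 380·0.9589 − 370·0.9726 = 364.3820 − 359.8620 = 4.5200
P = C − (C − P) = 28.31 − (4.5200) = 23.7900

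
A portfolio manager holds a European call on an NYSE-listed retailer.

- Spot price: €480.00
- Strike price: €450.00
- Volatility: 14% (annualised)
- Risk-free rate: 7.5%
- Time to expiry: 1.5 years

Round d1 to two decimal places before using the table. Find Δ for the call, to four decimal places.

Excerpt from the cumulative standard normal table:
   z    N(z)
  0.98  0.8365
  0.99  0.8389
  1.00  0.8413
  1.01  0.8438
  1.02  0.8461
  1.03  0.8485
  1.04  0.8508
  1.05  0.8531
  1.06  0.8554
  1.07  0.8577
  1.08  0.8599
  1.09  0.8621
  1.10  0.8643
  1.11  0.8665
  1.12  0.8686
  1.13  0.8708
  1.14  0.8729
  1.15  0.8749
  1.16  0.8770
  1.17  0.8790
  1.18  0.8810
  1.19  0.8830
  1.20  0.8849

σ√T = 0.14·√1.5 = 0.1715
ln(S/K) + (r + σ²/2)T = ln(480/450) + (0.075 + 0.14²/2)·1.5 = 0.0645 + 0.1272 = 0.1917
d₁ = 0.1917 / 0.1715 = 1.1182 which rounds to 1.12
N(d₁) = N(1.12) = 0.8686
Δ_call = N(d₁) = 0.8686

0.8686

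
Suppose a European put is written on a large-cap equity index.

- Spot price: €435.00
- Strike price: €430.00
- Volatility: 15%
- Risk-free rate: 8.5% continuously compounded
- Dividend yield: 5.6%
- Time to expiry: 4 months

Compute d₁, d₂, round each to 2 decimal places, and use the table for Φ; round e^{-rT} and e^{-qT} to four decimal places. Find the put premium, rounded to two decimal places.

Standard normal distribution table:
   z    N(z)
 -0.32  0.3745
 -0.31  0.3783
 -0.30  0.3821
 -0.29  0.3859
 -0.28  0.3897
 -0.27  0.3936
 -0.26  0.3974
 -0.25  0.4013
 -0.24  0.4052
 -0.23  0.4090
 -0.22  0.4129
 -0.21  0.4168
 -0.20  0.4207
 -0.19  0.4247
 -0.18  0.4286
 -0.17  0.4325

T = 0.3333;  σ√T = 0.0866
ln(S/K) + (r − q + σ²/2)T = ln(435/430) + (0.085 − 0.056 + 0.15²/2)·0.3333 = 0.0116 + 0.0134 = 0.0250
d₁ = 0.0250 / 0.0866 = 0.2884 which rounds to 0.29
d₂ = d₁ − σ√T = 0.2884 − 0.0866 = 0.2018 which rounds to 0.20
e^(−qT) = e^(−0.056·0.3333) = 0.9815;  e^(−rT) = e^(−0.085·0.3333) = 0.9721
N(−d₂) = N(-0.20) = 0.4207;  N(−d₁) = N(-0.29) = 0.3859
P = 430·0.9721·0.4207 − 435·0.9815·0.3859 = 175.8539 − 164.7610 = 11.0929

€11.09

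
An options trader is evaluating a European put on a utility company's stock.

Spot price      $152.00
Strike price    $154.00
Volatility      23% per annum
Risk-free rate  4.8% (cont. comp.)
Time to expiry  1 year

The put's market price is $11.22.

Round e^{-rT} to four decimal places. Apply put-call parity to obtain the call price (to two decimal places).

e^(−rT) = e^(−0.048·1) = 0.9531
Put-call parity: C − P = S − K·e^(−rT) = 152 − 154·0.9531 = 152 − 146.7774 = 5.2226
C = P + (C − P) = 11.22 + (5.2226) = 16.4426

$16.44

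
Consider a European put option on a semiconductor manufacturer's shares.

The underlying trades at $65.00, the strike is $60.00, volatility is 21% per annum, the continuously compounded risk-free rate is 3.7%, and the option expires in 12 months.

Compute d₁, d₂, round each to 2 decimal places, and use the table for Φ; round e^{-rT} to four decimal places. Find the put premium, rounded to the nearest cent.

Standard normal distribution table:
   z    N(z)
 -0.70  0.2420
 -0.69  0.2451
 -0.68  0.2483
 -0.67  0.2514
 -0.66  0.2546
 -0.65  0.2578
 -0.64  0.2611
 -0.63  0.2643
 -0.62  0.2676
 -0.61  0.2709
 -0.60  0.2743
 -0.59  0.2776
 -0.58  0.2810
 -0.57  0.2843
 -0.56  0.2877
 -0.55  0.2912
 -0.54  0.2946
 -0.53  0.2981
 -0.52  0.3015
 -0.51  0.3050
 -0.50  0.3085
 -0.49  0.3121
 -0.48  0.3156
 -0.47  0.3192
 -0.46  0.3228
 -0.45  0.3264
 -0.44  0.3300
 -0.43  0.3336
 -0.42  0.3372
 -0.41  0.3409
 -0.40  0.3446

$2.32

T = 1;  σ√T = 0.2100
d₁ = [ln(65/60) + (0.037 + 0.21²/2)·1] / 0.2100 = [0.0800 + 0.0590] / 0.2100 = 0.6623 ≈ 0.66
d₂ = d₁ − σ√T = 0.6623 − 0.2100 = 0.4523 ≈ 0.45
e^(−rT) = e^(−0.037·1) = 0.9637
N(−d₂) = N(-0.45) = 0.3264;  N(−d₁) = N(-0.66) = 0.2546
P = 60·0.9637·0.3264 − 65·0.2546 = 18.8731 − 16.5490 = 2.3241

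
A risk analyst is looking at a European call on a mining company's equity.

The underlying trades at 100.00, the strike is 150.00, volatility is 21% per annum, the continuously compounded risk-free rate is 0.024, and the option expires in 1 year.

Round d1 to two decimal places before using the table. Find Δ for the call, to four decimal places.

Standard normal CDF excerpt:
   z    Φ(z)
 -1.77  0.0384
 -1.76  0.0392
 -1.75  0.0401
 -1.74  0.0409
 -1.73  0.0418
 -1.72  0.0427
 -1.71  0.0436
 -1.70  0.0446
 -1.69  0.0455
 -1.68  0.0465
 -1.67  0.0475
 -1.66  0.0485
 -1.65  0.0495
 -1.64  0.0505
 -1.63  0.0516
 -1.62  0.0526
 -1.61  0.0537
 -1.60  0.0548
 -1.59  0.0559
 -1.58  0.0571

σ√T = 0.21 × 1.0000 = 0.2100
ln(S/K) + (r + σ²/2)T = ln(100/150) + (0.024 + 0.21²/2)·1 = -0.4055 + 0.0460 = -0.3594
d₁ = -0.3594 / 0.2100 = -1.7115 ⇒ -1.71
N(d₁) = N(-1.71) = 0.0436
Δ_call = N(d₁) = 0.0436

0.0436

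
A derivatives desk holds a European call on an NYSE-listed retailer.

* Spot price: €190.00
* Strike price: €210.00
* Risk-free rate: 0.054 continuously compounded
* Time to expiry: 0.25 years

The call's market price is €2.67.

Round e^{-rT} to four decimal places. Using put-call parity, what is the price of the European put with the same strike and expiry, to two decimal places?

exp(−rT) = exp(−0.054·0.25) = 0.9866
Put-call parity: C − P = S − K·e^(−rT) = 190 − 210·0.9866 = 190 − 207.1860 = -17.1860
P = C − (C − P) = 2.67 − (-17.1860) = 19.8560

€19.86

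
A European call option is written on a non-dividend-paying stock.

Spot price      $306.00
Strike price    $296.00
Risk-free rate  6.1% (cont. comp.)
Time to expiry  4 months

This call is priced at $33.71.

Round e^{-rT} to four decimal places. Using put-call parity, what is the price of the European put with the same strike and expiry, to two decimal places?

$17.76

exp(−rT) = exp(−0.061·0.3333) = 0.9799
Put-call parity: C − P = S − K·e^(−rT) = 306 − 296·0.9799 = 306 − 290.0504 = 15.9496
P = C − (C − P) = 33.71 − (15.9496) = 17.7604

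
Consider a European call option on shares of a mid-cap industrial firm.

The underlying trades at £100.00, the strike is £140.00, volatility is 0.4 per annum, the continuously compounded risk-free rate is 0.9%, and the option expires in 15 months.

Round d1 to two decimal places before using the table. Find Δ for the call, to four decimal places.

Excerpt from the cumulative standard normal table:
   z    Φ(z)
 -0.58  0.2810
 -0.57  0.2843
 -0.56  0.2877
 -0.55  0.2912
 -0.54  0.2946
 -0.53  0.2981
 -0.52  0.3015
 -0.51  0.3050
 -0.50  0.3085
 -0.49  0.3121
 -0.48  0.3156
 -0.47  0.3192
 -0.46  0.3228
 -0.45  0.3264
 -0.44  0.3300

0.3085

T = 1.25;  σ√T = 0.4472
d₁ = [ln(100/140) + (0.009 + 0.4²/2)·1.25] / 0.4472 = [-0.3365 + 0.1113] / 0.4472 = -0.5036 which rounds to -0.50
N(d₁) = N(-0.50) = 0.3085
Δ_call = N(d₁) = 0.3085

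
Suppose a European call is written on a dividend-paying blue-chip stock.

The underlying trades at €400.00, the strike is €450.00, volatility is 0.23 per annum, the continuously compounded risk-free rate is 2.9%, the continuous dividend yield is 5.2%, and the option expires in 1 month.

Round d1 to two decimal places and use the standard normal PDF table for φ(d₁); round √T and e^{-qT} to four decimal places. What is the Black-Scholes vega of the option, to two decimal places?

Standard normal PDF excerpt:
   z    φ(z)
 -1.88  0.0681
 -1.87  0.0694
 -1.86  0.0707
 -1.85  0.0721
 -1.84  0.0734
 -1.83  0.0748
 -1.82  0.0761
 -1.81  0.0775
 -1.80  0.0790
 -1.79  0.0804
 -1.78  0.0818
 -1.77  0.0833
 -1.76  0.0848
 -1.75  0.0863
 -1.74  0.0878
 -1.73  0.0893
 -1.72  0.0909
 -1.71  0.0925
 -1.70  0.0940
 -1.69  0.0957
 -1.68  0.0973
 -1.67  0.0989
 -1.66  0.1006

σ√T = 0.23·√0.08333 = 0.0664
d₁ = [ln(400/450) + (0.029 − 0.052 + 0.23²/2)·0.08333] / 0.0664 = [-0.1178 + 0.0003] / 0.0664 = -1.7696 ≈ -1.77
√T = √0.08333 = 0.2887
φ(d₁) = φ(-1.77) = 0.0833
exp(−qT) = exp(−0.052·0.08333) = 0.9957
vega = S·exp(−qT)·φ(d₁)·√T = 400·0.9957·0.0833·0.2887 = 9.5781

9.58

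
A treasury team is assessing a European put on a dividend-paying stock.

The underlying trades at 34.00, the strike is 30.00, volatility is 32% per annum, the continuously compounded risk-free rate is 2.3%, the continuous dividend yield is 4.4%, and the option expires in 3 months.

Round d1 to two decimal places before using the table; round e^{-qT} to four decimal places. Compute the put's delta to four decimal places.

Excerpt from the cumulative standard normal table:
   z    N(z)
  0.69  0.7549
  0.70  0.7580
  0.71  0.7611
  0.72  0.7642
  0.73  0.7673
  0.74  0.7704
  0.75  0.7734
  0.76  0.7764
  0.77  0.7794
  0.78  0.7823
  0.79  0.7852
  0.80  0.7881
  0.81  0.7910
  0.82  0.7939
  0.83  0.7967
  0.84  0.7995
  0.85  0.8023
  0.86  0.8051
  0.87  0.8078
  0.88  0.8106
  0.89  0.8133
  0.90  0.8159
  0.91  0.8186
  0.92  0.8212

-0.2011

σ√T = 0.32·√0.25 = 0.1600
ln(S/K) + (r − q + σ²/2)T = ln(34/30) + (0.023 − 0.044 + 0.32²/2)·0.25 = 0.1252 + 0.0076 = 0.1327
d₁ = 0.1327 / 0.1600 = 0.8295 which rounds to 0.83
N(d₁) = N(0.83) = 0.7967
Δ_put = e^(−qT)·(N(d₁) − 1) = 0.9891·(0.7967 − 1) = -0.2011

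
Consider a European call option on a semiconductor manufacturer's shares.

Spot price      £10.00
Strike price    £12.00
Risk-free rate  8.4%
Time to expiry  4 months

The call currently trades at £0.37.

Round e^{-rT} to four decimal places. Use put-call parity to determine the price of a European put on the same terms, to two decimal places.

£2.04

exp(−rT) = exp(−0.084·0.3333) = 0.9724
Put-call parity: C − P = S − K·e^(−rT) = 10 − 12·0.9724 = 10 − 11.6688 = -1.6688
P = C − (C − P) = 0.37 − (-1.6688) = 2.0388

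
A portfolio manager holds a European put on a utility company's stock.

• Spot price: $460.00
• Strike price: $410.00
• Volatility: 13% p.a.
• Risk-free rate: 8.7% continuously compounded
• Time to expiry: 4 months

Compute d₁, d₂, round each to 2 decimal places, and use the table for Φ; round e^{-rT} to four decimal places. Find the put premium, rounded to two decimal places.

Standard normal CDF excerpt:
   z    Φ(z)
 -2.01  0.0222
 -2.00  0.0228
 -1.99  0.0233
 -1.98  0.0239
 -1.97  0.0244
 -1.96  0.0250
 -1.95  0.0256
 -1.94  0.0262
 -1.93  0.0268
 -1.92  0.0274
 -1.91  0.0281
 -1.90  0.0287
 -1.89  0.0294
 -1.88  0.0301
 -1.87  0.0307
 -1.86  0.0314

T = 0.3333;  σ√T = 0.0751
ln(S/K) + (r + σ²/2)T = ln(460/410) + (0.087 + 0.13²/2)·0.3333 = 0.1151 + 0.0318 = 0.1469
d₁ = 0.1469 / 0.0751 = 1.9570 ⇒ 1.96
d₂ = d₁ − σ√T = 1.9570 − 0.0751 = 1.8820 ⇒ 1.88
e^(−rT) = e^(−0.087·0.3333) = 0.9714
N(−d₂) = N(-1.88) = 0.0301;  N(−d₁) = N(-1.96) = 0.0250
P = 410·0.9714·0.0301 − 460·0.0250 = 11.9880 − 11.5000 = 0.4880

$0.49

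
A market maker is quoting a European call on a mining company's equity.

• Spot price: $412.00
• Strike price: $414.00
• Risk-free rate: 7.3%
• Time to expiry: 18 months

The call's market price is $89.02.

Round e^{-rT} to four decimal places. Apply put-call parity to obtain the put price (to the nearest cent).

$48.09

exp(−rT) = exp(−0.073·1.5) = 0.8963
Put-call parity: C − P = S − K·e^(−rT) = 412 − 414·0.8963 = 412 − 371.0682 = 40.9318
P = C − (C − P) = 89.02 − (40.9318) = 48.0882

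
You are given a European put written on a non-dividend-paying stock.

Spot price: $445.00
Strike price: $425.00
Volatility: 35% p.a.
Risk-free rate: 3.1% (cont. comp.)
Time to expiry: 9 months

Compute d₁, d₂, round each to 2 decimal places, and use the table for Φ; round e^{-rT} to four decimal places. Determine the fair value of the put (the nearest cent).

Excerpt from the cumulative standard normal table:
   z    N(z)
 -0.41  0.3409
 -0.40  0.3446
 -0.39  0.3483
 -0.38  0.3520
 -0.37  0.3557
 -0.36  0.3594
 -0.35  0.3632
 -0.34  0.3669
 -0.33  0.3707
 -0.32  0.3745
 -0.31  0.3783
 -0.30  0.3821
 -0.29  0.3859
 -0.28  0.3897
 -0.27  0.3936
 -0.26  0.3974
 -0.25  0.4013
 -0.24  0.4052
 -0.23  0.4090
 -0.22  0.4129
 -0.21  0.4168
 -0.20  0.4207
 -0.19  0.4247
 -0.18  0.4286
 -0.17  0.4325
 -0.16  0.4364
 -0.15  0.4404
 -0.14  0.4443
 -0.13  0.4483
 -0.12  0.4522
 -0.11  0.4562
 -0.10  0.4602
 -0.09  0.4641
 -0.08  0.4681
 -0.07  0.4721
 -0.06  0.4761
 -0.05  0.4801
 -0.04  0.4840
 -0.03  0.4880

$37.73

σ√T = 0.35 × 0.8660 = 0.3031
d₁ = [ln(445/425) + (0.031 + ½·0.35²)·0.75] / (σ√T) = (0.0460 + 0.0692) / 0.3031 = 0.3800 ⇒ 0.38
d₂ = 0.3800 − 0.3031 = 0.0769 ⇒ 0.08
e^(−rT) = e^(−0.031·0.75) = 0.9770
P = 425·0.9770·N(-0.08) − 445·N(-0.38) = 425·0.9770·0.4681 − 445·0.3520 = 194.3668 − 156.6400 = 37.7268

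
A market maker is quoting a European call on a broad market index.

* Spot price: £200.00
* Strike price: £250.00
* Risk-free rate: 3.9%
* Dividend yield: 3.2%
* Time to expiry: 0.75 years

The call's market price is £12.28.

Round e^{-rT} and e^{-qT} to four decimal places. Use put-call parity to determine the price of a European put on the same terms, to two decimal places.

£59.82

e^(−qT) = e^(−0.032·0.75) = 0.9763;  e^(−rT) = e^(−0.039·0.75) = 0.9712
Put-call parity: C − P = S·e^(−qT) − K·e^(−rT) = 200·0.9763 − 250·0.9712 = 195.2600 − 242.8000 = -47.5400
P = C − (C − P) = 12.28 − (-47.5400) = 59.8200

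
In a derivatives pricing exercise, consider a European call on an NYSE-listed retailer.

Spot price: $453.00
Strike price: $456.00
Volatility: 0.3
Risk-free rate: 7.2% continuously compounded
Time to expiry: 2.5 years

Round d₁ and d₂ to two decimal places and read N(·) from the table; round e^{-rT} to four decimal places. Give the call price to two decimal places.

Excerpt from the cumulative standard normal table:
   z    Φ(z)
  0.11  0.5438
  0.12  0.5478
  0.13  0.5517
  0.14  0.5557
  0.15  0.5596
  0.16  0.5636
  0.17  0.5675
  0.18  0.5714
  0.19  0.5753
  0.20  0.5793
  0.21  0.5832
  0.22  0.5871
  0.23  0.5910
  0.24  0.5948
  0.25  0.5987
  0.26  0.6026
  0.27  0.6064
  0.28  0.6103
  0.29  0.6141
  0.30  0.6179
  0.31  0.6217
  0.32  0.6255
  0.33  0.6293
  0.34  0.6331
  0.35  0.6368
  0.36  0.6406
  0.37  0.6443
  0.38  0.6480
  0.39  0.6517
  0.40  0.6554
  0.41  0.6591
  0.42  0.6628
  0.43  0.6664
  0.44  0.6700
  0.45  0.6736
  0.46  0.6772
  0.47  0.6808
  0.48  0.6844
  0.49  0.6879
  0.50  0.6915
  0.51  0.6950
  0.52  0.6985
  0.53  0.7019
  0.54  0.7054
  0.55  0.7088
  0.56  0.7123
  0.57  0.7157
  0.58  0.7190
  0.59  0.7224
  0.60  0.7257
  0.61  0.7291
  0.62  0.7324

$118.60

σ√T = 0.3 × 1.5811 = 0.4743
d₁ = [ln(453/456) + (0.072 + ½·0.3²)·2.5] / (σ√T) = (-0.0066 + 0.2925) / 0.4743 = 0.6027 which rounds to 0.60
d₂ = 0.6027 − 0.4743 = 0.1284 which rounds to 0.13
e^(−rT) = e^(−0.072·2.5) = 0.8353
C = 453·N(0.60) − 456·0.8353·N(0.13) = 453·0.7257 − 456·0.8353·0.5517 = 328.7421 − 210.1408 = 118.6013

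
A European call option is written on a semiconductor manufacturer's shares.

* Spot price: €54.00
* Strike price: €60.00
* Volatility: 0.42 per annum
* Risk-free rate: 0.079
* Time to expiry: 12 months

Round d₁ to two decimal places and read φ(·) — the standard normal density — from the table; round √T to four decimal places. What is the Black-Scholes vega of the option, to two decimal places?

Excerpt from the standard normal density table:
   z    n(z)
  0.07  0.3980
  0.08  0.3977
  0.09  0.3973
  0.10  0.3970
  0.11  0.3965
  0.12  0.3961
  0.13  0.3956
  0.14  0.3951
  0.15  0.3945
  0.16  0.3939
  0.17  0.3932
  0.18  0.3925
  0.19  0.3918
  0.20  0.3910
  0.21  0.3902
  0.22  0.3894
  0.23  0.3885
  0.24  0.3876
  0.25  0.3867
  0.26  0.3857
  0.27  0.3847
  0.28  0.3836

T = 1;  σ√T = 0.4200
d₁ = [ln(54/60) + (0.079 + ½·0.42²)·1] / (σ√T) = (-0.1054 + 0.1672) / 0.4200 = 0.1472 which rounds to 0.15
√T = √1 = 1.0000
φ(d₁) = φ(0.15) = 0.3945
vega = S·φ(d₁)·√T = 54·0.3945·1.0000 = 21.3030

21.30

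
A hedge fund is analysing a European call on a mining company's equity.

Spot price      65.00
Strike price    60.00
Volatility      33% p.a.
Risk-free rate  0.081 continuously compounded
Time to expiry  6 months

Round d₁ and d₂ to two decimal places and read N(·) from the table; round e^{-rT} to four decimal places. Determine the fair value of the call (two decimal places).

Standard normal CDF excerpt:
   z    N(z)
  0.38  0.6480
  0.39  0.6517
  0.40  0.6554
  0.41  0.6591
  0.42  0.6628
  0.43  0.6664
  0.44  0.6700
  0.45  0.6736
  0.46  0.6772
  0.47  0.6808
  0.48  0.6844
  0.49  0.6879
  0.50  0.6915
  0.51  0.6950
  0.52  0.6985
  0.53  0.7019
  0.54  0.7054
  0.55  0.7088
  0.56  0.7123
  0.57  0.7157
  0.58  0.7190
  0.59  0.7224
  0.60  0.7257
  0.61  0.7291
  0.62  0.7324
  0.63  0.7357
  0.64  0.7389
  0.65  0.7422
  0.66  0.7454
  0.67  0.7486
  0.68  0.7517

σ√T = 0.33·√0.5 = 0.2333
d₁ = [ln(65/60) + (0.081 + ½·0.33²)·0.5] / (σ√T) = (0.0800 + 0.0677) / 0.2333 = 0.6333 → 0.63
d₂ = 0.6333 − 0.2333 = 0.3999 → 0.40
exp(−rT) = exp(−0.081·0.5) = 0.9603
N(d₁) = N(0.63) = 0.7357;  N(d₂) = N(0.40) = 0.6554
C = 65·0.7357 − 60·0.9603·0.6554 = 47.8205 − 37.7628 = 10.0577

10.06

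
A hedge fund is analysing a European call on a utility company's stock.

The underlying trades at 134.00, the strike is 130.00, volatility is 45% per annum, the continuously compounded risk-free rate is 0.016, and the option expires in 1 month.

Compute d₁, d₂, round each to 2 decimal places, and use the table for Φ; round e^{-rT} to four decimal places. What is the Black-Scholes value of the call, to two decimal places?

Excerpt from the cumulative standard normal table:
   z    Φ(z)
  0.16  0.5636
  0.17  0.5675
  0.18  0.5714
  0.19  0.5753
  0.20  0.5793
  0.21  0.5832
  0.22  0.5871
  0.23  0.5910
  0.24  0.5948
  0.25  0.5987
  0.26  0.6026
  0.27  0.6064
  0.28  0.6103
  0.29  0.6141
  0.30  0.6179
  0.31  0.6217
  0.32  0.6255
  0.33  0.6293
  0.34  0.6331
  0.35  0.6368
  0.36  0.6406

9.12

σ√T = 0.45·√0.08333 = 0.1299
d₁ = [ln(134/130) + (0.016 + 0.45²/2)·0.08333] / 0.1299 = [0.0303 + 0.0098] / 0.1299 = 0.3085 ≈ 0.31
d₂ = d₁ − σ√T = 0.3085 − 0.1299 = 0.1786 ≈ 0.18
exp(−rT) = exp(−0.016·0.08333) = 0.9987
N(d₁) = N(0.31) = 0.6217;  N(d₂) = N(0.18) = 0.5714
C = 134·0.6217 − 130·0.9987·0.5714 = 83.3078 − 74.1854 = 9.1224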